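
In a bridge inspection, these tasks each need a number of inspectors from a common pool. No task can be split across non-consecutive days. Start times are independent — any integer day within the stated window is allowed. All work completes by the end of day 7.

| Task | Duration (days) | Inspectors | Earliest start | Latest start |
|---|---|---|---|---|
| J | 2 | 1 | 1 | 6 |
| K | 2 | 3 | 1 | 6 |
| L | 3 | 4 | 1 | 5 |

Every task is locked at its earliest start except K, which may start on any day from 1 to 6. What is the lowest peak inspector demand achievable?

5

K@1: d1:8  d2:8  d3:4  d4:0  d5:0  d6:0  d7:0 → peak 8
K@2: d1:5  d2:8  d3:7  d4:0  d5:0  d6:0  d7:0 → peak 8
K@3: d1:5  d2:5  d3:7  d4:3  d5:0  d6:0  d7:0 → peak 7
K@4: d1:5  d2:5  d3:4  d4:3  d5:3  d6:0  d7:0 → peak 5
K@5: d1:5  d2:5  d3:4  d4:0  d5:3  d6:3  d7:0 → peak 5
K@6: d1:5  d2:5  d3:4  d4:0  d5:0  d6:3  d7:3 → peak 5
Best is K@4, peak 5.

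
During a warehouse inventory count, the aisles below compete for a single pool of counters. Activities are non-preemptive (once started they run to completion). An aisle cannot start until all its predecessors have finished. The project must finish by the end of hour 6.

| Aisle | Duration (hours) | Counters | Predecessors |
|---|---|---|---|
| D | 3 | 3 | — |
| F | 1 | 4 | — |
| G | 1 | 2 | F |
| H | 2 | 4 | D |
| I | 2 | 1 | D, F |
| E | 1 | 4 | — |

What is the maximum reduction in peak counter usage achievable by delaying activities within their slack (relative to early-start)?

Early-start peak: h1:11  h2:5  h3:3  h4:5  h5:5  h6:0 ⇒ 11.
Leveled (D@1, F@1, G@2, H@4, I@4, E@3): h1:7  h2:5  h3:7  h4:5  h5:5  h6:0 ⇒ 7.
Reduction 11 − 7 = 4.

4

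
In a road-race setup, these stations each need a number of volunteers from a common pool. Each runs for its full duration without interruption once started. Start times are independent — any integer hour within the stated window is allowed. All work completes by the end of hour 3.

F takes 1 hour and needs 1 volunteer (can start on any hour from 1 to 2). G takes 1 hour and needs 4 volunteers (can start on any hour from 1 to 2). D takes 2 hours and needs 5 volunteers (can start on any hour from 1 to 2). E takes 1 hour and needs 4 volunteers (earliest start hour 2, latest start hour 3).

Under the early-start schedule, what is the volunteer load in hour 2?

9

At early start, hour 2 has: D, E.
Demand: 5 + 4 = 9.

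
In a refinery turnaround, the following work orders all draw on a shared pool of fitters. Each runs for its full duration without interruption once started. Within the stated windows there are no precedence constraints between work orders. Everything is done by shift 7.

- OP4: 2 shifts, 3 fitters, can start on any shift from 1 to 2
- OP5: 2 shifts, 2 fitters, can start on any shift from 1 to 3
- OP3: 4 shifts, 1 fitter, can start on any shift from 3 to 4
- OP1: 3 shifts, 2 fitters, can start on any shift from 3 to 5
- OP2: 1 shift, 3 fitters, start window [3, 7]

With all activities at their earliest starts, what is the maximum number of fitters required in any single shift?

6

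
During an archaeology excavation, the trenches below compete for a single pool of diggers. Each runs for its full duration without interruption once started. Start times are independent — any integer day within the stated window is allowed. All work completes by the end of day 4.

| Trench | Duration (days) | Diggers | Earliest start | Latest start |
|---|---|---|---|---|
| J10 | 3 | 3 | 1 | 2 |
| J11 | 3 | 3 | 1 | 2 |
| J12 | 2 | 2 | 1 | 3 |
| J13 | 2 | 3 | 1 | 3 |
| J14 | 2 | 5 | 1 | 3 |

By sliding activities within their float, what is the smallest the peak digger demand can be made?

11

Early-start (J10@1, J11@1, J12@1, J13@1, J14@1) gives peak 16: d1:16  d2:16  d3:6  d4:0.
Shift J14→3.
Schedule J10@1, J11@1, J12@1, J13@1, J14@3: d1:11  d2:11  d3:11  d4:5 — peak 11.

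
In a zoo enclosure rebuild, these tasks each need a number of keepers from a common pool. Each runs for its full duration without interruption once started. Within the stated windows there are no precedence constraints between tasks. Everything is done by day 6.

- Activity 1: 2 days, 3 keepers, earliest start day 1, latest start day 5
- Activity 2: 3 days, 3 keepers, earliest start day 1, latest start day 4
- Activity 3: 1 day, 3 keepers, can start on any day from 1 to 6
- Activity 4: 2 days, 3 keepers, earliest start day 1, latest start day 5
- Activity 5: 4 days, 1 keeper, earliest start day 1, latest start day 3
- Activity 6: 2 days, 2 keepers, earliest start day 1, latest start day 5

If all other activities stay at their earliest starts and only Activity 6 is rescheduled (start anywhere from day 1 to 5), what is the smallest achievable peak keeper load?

13

Activity 6@1: d1:15  d2:12  d3:4  d4:1  d5:0  d6:0 → peak 15
Activity 6@2: d1:13  d2:12  d3:6  d4:1  d5:0  d6:0 → peak 13
Activity 6@3: d1:13  d2:10  d3:6  d4:3  d5:0  d6:0 → peak 13
Activity 6@4: d1:13  d2:10  d3:4  d4:3  d5:2  d6:0 → peak 13
Activity 6@5: d1:13  d2:10  d3:4  d4:1  d5:2  d6:2 → peak 13
Best is Activity 6@2, peak 13.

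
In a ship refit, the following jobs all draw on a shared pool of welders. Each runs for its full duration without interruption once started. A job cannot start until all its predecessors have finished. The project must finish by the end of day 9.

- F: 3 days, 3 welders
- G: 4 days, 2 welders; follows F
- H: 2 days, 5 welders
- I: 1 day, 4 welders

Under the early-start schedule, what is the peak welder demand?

Early-start schedule: F@1, G@4, H@1, I@1.
Load per day: day 1: 12, day 2: 8, day 3: 3, day 4: 2, day 5: 2, day 6: 2, day 7: 2, day 8: 0, day 9: 0.
Peak is 12.

12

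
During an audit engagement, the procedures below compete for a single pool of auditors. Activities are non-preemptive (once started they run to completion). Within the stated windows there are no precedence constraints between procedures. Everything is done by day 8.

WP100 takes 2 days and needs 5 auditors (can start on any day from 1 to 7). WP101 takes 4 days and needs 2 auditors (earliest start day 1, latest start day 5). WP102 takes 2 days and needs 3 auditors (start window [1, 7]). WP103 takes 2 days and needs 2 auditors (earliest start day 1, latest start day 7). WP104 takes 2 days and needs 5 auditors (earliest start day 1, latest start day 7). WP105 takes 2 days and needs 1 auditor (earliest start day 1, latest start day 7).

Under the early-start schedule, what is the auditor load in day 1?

18

At early start, day 1 has: WP100, WP101, WP102, WP103, WP104, WP105.
Demand: 5 + 2 + 3 + 2 + 5 + 1 = 18.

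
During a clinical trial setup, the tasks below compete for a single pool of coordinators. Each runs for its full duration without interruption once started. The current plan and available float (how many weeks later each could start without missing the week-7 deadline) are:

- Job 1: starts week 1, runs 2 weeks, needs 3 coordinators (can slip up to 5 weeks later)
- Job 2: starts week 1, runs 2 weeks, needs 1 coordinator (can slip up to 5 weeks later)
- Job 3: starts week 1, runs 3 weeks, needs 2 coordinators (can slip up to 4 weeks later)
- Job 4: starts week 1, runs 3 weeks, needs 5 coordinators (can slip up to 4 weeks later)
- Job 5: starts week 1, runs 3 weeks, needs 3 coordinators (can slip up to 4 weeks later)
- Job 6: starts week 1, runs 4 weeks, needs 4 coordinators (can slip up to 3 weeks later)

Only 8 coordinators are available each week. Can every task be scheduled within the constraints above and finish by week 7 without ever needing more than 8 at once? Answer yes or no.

The minimum achievable peak is 9; 8 < 9, so no feasible schedule stays within the cap.

no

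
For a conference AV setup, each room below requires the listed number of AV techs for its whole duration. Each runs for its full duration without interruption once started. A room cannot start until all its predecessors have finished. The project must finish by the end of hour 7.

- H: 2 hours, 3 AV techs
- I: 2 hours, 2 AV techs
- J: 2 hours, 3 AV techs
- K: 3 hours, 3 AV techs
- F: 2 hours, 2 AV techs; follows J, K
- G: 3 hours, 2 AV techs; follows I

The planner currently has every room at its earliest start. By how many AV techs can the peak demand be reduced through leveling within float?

6

Early-start peak: h1:11  h2:11  h3:5  h4:4  h5:4  h6:0  h7:0 ⇒ 11.
Leveled (H@6, I@1, J@1, K@3, F@6, G@3): h1:5  h2:5  h3:5  h4:5  h5:5  h6:5  h7:5 ⇒ 5.
Reduction 11 − 5 = 6.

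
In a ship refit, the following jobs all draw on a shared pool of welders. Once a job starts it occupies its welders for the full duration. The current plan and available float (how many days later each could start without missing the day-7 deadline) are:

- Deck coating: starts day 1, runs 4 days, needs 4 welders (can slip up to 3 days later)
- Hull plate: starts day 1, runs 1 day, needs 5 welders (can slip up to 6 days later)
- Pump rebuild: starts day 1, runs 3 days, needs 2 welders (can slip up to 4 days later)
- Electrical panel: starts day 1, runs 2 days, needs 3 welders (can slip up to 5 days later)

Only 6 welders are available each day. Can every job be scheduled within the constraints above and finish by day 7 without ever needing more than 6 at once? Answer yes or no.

Schedule Deck coating@1, Hull plate@5, Pump rebuild@1, Electrical panel@6: d1:6  d2:6  d3:6  d4:4  d5:5  d6:3  d7:3 — peak 6 ≤ 6.

yes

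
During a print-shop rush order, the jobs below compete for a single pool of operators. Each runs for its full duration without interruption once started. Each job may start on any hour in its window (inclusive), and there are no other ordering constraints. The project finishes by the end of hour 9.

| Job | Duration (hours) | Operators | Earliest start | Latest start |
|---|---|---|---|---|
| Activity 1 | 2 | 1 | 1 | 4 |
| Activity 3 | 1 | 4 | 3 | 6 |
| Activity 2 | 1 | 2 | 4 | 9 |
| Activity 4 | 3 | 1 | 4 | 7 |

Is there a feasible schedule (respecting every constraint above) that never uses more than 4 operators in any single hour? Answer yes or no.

Schedule Activity 1@1, Activity 3@3, Activity 2@4, Activity 4@4: h1:1  h2:1  h3:4  h4:3  h5:1  h6:1  h7:0  h8:0  h9:0 — peak 4 ≤ 4.

yes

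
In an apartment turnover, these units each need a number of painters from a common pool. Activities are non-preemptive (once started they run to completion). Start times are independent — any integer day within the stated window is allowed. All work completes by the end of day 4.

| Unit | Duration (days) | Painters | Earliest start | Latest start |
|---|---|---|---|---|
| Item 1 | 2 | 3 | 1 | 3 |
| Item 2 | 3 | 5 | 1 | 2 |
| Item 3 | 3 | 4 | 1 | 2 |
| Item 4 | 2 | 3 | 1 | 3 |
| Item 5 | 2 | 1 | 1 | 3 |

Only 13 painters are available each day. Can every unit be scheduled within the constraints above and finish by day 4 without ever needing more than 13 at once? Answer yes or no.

Schedule Item 1@1, Item 2@1, Item 3@1, Item 4@3, Item 5@1: d1:13  d2:13  d3:12  d4:3 — peak 13 ≤ 13.

yes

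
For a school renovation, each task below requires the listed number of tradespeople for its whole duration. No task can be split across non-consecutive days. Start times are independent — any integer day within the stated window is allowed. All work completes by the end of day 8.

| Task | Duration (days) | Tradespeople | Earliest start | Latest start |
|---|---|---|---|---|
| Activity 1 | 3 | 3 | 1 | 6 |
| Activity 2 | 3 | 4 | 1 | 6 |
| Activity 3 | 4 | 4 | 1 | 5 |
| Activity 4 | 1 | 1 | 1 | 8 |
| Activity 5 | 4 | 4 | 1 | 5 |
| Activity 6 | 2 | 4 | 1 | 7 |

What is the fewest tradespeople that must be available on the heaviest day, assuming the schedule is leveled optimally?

Early-start (Activity 1@1, Activity 2@1, Activity 3@1, Activity 4@1, Activity 5@1, Activity 6@1) gives peak 20: d1:20  d2:19  d3:15  d4:8  d5:0  d6:0  d7:0  d8:0.
Shift Activity 2→4, Activity 5→5, Activity 6→7.
Schedule Activity 1@1, Activity 2@4, Activity 3@1, Activity 4@1, Activity 5@5, Activity 6@7: d1:8  d2:7  d3:7  d4:8  d5:8  d6:8  d7:8  d8:8 — peak 8.
Total tradesperson-days = 62 over 8 days ⇒ peak ≥ ⌈62/8⌉ = 8, so 8 is optimal.

8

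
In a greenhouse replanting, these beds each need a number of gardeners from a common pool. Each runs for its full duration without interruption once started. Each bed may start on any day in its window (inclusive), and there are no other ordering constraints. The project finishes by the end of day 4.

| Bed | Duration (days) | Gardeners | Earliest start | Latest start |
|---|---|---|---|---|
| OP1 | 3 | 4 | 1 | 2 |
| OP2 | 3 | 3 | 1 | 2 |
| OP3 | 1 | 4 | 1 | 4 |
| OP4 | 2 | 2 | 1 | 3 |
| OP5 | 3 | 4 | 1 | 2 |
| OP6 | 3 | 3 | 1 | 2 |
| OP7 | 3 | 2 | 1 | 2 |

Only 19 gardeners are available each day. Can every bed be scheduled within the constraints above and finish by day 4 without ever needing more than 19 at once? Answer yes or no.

yes

Schedule OP1@1, OP2@1, OP3@1, OP4@1, OP5@1, OP6@2, OP7@2: d1:17  d2:18  d3:16  d4:5 — peak 18 ≤ 19.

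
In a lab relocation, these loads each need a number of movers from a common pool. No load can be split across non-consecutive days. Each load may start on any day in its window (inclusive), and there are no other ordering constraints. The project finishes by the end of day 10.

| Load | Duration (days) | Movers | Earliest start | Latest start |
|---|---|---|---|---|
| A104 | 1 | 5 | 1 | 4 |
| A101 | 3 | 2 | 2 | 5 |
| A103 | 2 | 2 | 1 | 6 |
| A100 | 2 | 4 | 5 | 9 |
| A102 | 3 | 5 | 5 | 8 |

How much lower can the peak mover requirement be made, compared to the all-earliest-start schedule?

4

Early-start peak: d1:7  d2:4  d3:2  d4:2  d5:9  d6:9  d7:5  d8:0  d9:0  d10:0 ⇒ 9.
Leveled (A104@1, A101@2, A103@2, A100@5, A102@7): d1:5  d2:4  d3:4  d4:2  d5:4  d6:4  d7:5  d8:5  d9:5  d10:0 ⇒ 5.
Reduction 9 − 5 = 4.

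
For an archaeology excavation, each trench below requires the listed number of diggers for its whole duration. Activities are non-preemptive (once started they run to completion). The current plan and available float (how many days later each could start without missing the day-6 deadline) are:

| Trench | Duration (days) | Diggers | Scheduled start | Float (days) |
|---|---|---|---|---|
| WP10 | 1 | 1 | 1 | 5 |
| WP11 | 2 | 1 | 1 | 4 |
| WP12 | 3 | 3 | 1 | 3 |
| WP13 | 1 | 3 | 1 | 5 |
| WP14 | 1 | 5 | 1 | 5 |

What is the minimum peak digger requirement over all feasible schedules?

5

Early-start (WP10@1, WP11@1, WP12@1, WP13@1, WP14@1) gives peak 13: d1:13  d2:4  d3:3  d4:0  d5:0  d6:0.
Shift WP13→4, WP14→5.
Schedule WP10@1, WP11@1, WP12@1, WP13@4, WP14@5: d1:5  d2:4  d3:3  d4:3  d5:5  d6:0 — peak 5.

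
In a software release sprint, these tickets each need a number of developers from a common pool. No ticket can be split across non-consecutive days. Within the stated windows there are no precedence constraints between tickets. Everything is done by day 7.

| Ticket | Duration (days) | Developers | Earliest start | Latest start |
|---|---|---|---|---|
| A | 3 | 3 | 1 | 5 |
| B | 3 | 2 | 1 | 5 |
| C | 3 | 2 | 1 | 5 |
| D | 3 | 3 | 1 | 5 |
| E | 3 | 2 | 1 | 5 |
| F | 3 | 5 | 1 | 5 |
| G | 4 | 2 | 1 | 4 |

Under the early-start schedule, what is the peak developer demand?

Early-start schedule: A@1, B@1, C@1, D@1, E@1, F@1, G@1.
Load per day: day 1: 19, day 2: 19, day 3: 19, day 4: 2, day 5: 0, day 6: 0, day 7: 0.
Peak is 19.

19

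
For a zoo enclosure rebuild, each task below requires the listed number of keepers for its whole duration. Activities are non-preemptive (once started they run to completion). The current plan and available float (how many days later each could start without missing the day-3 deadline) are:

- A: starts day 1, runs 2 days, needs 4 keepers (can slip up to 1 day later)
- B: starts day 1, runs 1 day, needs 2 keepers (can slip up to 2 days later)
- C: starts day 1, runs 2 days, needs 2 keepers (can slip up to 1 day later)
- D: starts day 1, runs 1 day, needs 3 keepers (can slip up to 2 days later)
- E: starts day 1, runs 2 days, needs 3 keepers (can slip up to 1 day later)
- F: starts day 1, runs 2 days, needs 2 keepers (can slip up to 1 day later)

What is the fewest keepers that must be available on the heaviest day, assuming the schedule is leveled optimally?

Early-start (A@1, B@1, C@1, D@1, E@1, F@1) gives peak 16: d1:16  d2:11  d3:0.
Shift E→2, F→2.
Schedule A@1, B@1, C@1, D@1, E@2, F@2: d1:11  d2:11  d3:5 — peak 11.

11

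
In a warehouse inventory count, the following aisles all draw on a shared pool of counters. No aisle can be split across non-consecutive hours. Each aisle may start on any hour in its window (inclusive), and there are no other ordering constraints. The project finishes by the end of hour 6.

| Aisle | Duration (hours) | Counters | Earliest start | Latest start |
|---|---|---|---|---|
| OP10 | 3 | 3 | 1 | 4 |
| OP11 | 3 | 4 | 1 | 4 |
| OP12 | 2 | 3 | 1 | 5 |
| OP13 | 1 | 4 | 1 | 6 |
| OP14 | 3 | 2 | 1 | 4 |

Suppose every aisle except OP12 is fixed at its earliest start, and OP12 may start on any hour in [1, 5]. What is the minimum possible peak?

13

OP12@1: h1:16  h2:12  h3:9  h4:0  h5:0  h6:0 → peak 16
OP12@2: h1:13  h2:12  h3:12  h4:0  h5:0  h6:0 → peak 13
OP12@3: h1:13  h2:9  h3:12  h4:3  h5:0  h6:0 → peak 13
OP12@4: h1:13  h2:9  h3:9  h4:3  h5:3  h6:0 → peak 13
OP12@5: h1:13  h2:9  h3:9  h4:0  h5:3  h6:3 → peak 13
Best is OP12@2, peak 13.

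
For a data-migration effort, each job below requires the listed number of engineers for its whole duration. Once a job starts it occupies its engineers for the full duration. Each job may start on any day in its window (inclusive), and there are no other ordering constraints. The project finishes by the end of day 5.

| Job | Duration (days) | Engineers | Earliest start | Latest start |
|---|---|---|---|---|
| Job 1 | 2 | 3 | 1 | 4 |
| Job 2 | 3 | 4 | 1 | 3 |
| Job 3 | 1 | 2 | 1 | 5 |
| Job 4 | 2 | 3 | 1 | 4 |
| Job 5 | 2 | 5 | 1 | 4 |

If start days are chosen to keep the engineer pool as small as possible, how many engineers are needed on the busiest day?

8

Early-start (Job 1@1, Job 2@1, Job 3@1, Job 4@1, Job 5@1) gives peak 17: d1:17  d2:15  d3:4  d4:0  d5:0.
Shift Job 3→3, Job 4→4, Job 5→4.
Schedule Job 1@1, Job 2@1, Job 3@3, Job 4@4, Job 5@4: d1:7  d2:7  d3:6  d4:8  d5:8 — peak 8.
Total engineer-days = 36 over 5 days ⇒ peak ≥ ⌈36/5⌉ = 8, so 8 is optimal.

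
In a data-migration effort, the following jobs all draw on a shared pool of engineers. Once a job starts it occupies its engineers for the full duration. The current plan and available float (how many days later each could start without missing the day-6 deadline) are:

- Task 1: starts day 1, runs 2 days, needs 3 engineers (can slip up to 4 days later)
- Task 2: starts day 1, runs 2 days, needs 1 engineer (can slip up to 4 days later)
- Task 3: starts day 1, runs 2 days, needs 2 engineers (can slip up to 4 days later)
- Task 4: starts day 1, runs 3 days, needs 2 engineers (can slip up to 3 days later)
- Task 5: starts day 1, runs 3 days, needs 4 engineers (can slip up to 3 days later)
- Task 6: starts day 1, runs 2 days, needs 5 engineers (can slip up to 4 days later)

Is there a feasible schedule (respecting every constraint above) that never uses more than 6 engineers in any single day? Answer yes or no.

no

Total engineer-days = 40; over 6 days the average is 40/6 > 6, so some day must exceed 6.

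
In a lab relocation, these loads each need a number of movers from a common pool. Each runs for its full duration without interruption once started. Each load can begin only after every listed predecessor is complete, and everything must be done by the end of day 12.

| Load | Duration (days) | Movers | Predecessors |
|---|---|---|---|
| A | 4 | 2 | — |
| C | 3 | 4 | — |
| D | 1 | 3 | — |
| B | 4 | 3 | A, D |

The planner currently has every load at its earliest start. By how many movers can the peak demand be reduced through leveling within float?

5

Early-start peak: d1:9  d2:6  d3:6  d4:2  d5:3  d6:3  d7:3  d8:3  d9:0  d10:0  d11:0  d12:0 ⇒ 9.
Leveled (A@1, C@5, D@8, B@9): d1:2  d2:2  d3:2  d4:2  d5:4  d6:4  d7:4  d8:3  d9:3  d10:3  d11:3  d12:3 ⇒ 4.
Reduction 9 − 4 = 5.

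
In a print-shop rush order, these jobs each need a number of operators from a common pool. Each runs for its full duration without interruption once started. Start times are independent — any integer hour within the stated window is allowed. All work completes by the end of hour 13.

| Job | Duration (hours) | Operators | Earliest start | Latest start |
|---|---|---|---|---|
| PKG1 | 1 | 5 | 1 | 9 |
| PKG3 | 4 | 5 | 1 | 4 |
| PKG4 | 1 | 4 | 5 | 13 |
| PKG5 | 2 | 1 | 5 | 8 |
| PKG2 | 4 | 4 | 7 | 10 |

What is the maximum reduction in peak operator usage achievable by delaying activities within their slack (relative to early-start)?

5

Early-start peak: h1:10  h2:5  h3:5  h4:5  h5:5  h6:1  h7:4  h8:4  h9:4  h10:4  h11:0  h12:0  h13:0 ⇒ 10.
Leveled (PKG1@1, PKG3@2, PKG4@6, PKG5@6, PKG2@7): h1:5  h2:5  h3:5  h4:5  h5:5  h6:5  h7:5  h8:4  h9:4  h10:4  h11:0  h12:0  h13:0 ⇒ 5.
Reduction 10 − 5 = 5.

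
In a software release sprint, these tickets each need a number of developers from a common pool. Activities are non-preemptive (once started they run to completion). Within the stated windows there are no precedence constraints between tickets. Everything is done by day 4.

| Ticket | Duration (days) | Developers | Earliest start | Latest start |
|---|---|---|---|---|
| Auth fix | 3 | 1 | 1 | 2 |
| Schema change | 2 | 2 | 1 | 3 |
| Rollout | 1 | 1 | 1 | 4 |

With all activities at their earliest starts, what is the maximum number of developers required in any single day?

4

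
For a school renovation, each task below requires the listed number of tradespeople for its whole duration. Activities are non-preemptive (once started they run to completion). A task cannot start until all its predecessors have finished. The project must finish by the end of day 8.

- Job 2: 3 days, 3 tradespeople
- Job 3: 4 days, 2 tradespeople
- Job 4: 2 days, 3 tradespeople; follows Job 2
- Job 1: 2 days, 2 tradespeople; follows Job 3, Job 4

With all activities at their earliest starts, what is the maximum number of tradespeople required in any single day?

Early-start schedule: Job 2@1, Job 3@1, Job 4@4, Job 1@6.
Load per day: day 1: 5, day 2: 5, day 3: 5, day 4: 5, day 5: 3, day 6: 2, day 7: 2, day 8: 0.
Peak is 5.

5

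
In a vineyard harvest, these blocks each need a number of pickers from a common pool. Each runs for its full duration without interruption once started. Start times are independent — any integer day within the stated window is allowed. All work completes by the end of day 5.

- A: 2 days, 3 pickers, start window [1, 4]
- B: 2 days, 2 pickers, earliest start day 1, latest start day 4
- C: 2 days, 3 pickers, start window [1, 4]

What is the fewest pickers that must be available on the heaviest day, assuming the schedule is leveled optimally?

Early-start (A@1, B@1, C@1) gives peak 8: d1:8  d2:8  d3:0  d4:0  d5:0.
Shift C→3.
Schedule A@1, B@1, C@3: d1:5  d2:5  d3:3  d4:3  d5:0 — peak 5.

5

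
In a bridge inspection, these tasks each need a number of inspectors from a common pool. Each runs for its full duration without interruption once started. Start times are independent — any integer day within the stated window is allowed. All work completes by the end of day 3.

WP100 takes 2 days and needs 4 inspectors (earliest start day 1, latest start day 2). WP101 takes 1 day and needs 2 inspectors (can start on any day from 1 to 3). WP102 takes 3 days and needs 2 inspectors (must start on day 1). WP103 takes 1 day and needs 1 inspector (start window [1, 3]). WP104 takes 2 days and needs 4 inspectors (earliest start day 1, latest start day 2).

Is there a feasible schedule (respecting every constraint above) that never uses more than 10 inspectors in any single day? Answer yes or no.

yes

Schedule WP100@1, WP101@1, WP102@1, WP103@1, WP104@2: d1:9  d2:10  d3:6 — peak 10 ≤ 10.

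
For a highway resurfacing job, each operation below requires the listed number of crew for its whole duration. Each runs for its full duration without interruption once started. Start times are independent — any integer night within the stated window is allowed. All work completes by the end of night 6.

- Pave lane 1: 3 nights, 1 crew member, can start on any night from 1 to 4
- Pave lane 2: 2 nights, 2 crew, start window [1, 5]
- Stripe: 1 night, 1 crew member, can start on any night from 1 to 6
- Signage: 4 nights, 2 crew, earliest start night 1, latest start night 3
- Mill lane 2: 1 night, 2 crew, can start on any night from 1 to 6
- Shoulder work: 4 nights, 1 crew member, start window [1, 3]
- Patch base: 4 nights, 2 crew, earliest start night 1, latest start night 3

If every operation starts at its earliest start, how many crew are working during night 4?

5

At early start, night 4 has: Signage, Shoulder work, Patch base.
Demand: 2 + 1 + 2 = 5.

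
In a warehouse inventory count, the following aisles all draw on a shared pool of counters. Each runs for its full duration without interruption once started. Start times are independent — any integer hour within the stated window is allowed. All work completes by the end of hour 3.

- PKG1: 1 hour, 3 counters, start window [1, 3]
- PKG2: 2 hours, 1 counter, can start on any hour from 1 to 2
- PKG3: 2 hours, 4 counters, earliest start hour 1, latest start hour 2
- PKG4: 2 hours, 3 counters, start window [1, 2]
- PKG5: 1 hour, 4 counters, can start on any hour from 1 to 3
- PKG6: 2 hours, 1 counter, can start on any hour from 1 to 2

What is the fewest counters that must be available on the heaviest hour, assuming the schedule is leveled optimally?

9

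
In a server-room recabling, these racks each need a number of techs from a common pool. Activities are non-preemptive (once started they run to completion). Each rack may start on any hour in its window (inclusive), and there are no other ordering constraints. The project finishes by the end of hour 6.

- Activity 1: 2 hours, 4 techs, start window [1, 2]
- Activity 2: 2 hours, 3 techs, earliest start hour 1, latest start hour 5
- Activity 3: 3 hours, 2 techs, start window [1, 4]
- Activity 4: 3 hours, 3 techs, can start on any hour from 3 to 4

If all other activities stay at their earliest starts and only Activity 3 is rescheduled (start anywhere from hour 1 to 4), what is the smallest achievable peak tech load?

Activity 3@1: h1:9  h2:9  h3:5  h4:3  h5:3  h6:0 → peak 9
Activity 3@2: h1:7  h2:9  h3:5  h4:5  h5:3  h6:0 → peak 9
Activity 3@3: h1:7  h2:7  h3:5  h4:5  h5:5  h6:0 → peak 7
Activity 3@4: h1:7  h2:7  h3:3  h4:5  h5:5  h6:2 → peak 7
Best is Activity 3@3, peak 7.

7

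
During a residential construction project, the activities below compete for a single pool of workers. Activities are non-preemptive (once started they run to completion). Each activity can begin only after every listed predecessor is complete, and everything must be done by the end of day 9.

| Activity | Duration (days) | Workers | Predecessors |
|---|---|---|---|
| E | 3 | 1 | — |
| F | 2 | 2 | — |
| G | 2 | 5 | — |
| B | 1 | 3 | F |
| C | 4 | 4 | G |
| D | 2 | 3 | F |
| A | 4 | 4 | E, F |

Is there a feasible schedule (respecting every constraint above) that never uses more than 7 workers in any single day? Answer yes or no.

no

The minimum achievable peak is 8; 7 < 8, so no feasible schedule stays within the cap.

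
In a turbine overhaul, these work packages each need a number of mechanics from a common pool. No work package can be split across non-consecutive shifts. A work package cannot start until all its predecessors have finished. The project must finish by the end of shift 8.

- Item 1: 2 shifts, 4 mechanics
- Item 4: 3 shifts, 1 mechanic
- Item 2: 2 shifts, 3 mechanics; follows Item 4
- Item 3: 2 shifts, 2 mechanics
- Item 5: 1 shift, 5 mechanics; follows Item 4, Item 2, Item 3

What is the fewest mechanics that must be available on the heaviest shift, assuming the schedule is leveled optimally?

5

Early-start (Item 1@1, Item 4@1, Item 2@4, Item 3@1, Item 5@6) gives peak 7: s1:7  s2:7  s3:1  s4:3  s5:3  s6:5  s7:0  s8:0.
Shift Item 3→3.
Schedule Item 1@1, Item 4@1, Item 2@4, Item 3@3, Item 5@6: s1:5  s2:5  s3:3  s4:5  s5:3  s6:5  s7:0  s8:0 — peak 5.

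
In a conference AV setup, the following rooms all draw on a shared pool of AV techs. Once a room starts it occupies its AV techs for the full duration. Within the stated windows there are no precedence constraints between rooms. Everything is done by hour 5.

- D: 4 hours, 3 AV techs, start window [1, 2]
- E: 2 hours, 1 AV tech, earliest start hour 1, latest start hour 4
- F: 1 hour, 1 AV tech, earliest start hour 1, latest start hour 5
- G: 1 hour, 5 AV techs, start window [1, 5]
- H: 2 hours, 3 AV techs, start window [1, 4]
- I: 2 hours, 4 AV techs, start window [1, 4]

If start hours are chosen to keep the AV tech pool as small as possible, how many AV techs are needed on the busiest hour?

7

Early-start (D@1, E@1, F@1, G@1, H@1, I@1) gives peak 17: h1:17  h2:11  h3:3  h4:3  h5:0.
Shift F→5, G→5, I→3.
Schedule D@1, E@1, F@5, G@5, H@1, I@3: h1:7  h2:7  h3:7  h4:7  h5:6 — peak 7.
Total AV tech-hours = 34 over 5 hours ⇒ peak ≥ ⌈34/5⌉ = 7, so 7 is optimal.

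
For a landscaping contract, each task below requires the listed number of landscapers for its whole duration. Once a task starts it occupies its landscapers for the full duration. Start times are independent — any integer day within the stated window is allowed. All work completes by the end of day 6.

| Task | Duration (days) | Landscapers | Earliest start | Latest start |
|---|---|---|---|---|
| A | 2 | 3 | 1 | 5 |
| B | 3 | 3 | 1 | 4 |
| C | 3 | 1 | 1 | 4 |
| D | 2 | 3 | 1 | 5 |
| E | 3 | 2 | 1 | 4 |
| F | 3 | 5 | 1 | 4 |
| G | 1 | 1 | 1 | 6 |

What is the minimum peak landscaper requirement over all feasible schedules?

9

Early-start (A@1, B@1, C@1, D@1, E@1, F@1, G@1) gives peak 18: d1:18  d2:17  d3:11  d4:0  d5:0  d6:0.
Shift D→3, F→4, G→4.
Schedule A@1, B@1, C@1, D@3, E@1, F@4, G@4: d1:9  d2:9  d3:9  d4:9  d5:5  d6:5 — peak 9.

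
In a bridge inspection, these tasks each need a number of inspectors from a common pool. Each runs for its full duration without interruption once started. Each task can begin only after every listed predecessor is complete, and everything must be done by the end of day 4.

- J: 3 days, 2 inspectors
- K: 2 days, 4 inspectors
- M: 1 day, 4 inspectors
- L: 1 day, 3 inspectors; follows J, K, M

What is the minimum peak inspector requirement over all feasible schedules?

6

Early-start (J@1, K@1, M@1, L@4) gives peak 10: d1:10  d2:6  d3:2  d4:3.
Shift M→3.
Schedule J@1, K@1, M@3, L@4: d1:6  d2:6  d3:6  d4:3 — peak 6.
Total inspector-days = 21 over 4 days ⇒ peak ≥ ⌈21/4⌉ = 6, so 6 is optimal.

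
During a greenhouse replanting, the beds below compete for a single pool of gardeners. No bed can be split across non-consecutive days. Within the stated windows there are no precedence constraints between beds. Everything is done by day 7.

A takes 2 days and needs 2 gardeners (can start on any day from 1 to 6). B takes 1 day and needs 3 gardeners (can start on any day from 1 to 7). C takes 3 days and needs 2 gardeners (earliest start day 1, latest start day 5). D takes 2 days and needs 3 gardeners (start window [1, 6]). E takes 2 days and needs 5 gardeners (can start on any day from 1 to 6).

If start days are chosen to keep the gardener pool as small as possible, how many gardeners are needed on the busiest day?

5

Early-start (A@1, B@1, C@1, D@1, E@1) gives peak 15: d1:15  d2:12  d3:2  d4:0  d5:0  d6:0  d7:0.
Shift C→2, D→3, E→5.
Schedule A@1, B@1, C@2, D@3, E@5: d1:5  d2:4  d3:5  d4:5  d5:5  d6:5  d7:0 — peak 5.
Total gardener-days = 29 over 7 days ⇒ peak ≥ ⌈29/7⌉ = 5, so 5 is optimal.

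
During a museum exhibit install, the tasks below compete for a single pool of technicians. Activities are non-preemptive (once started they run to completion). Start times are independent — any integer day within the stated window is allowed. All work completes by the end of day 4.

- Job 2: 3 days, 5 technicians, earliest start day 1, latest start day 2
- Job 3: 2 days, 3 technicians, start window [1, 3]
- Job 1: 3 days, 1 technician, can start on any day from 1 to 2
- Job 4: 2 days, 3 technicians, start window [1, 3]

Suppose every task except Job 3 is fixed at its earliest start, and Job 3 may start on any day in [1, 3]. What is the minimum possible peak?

9

Job 3@1: d1:12  d2:12  d3:6  d4:0 → peak 12
Job 3@2: d1:9  d2:12  d3:9  d4:0 → peak 12
Job 3@3: d1:9  d2:9  d3:9  d4:3 → peak 9
Best is Job 3@3, peak 9.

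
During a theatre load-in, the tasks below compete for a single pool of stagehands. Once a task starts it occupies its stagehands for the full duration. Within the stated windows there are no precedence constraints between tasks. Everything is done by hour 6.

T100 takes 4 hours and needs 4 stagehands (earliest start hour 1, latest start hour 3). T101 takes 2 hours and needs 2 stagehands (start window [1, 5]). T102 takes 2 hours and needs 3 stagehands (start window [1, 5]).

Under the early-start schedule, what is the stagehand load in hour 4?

At early start, hour 4 has: T100.
Demand: 4 = 4.

4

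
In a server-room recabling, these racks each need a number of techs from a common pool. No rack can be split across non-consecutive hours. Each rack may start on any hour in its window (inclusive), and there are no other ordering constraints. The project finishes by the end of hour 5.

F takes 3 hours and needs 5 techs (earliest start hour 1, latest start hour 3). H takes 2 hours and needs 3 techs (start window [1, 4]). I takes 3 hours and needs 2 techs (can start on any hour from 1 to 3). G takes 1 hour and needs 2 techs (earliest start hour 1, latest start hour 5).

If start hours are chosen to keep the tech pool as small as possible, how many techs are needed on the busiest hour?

7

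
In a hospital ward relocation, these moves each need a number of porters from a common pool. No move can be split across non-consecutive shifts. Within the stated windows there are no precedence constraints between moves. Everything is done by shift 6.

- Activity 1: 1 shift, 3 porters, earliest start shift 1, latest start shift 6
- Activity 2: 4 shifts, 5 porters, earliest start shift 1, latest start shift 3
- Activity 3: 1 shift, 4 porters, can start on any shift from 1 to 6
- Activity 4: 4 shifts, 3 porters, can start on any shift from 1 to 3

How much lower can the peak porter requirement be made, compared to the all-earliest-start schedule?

7

Early-start peak: s1:15  s2:8  s3:8  s4:8  s5:0  s6:0 ⇒ 15.
Leveled (Activity 1@1, Activity 2@1, Activity 3@5, Activity 4@2): s1:8  s2:8  s3:8  s4:8  s5:7  s6:0 ⇒ 8.
Reduction 15 − 8 = 7.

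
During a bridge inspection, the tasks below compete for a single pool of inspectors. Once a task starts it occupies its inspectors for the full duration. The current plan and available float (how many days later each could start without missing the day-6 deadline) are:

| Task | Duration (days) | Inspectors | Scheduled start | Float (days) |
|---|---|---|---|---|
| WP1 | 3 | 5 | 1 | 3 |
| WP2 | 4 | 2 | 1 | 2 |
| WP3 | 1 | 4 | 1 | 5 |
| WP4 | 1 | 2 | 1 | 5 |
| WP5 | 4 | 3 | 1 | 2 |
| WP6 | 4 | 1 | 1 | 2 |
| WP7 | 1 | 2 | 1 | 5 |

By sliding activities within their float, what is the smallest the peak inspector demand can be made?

11

Early-start (WP1@1, WP2@1, WP3@1, WP4@1, WP5@1, WP6@1, WP7@1) gives peak 19: d1:19  d2:11  d3:11  d4:6  d5:0  d6:0.
Shift WP4→2, WP5→3, WP6→2, WP7→4.
Schedule WP1@1, WP2@1, WP3@1, WP4@2, WP5@3, WP6@2, WP7@4: d1:11  d2:10  d3:11  d4:8  d5:4  d6:3 — peak 11.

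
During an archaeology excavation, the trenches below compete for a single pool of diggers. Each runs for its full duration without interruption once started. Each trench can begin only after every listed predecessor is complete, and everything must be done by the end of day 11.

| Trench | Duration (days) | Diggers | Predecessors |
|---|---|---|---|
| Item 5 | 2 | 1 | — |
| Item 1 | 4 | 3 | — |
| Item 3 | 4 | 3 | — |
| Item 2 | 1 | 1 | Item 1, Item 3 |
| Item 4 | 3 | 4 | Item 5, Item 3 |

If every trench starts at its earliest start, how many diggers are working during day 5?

At early start, day 5 has: Item 2, Item 4.
Demand: 1 + 4 = 5.

5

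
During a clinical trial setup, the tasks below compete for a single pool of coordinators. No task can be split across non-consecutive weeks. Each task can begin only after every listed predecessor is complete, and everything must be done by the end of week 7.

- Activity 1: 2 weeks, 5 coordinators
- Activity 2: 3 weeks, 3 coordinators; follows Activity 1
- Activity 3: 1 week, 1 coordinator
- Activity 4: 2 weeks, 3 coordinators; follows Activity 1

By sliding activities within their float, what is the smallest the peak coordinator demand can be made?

5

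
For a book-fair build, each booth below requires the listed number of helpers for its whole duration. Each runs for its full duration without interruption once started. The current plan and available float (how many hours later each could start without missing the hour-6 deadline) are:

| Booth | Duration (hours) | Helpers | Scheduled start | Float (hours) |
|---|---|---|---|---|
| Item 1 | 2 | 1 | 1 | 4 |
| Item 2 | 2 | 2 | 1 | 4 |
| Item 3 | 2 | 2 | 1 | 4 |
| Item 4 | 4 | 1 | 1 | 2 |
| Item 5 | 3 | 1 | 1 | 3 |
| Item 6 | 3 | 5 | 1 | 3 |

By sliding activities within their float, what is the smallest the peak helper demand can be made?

Early-start (Item 1@1, Item 2@1, Item 3@1, Item 4@1, Item 5@1, Item 6@1) gives peak 12: h1:12  h2:12  h3:7  h4:1  h5:0  h6:0.
Shift Item 4→3, Item 6→4.
Schedule Item 1@1, Item 2@1, Item 3@1, Item 4@3, Item 5@1, Item 6@4: h1:6  h2:6  h3:2  h4:6  h5:6  h6:6 — peak 6.
Total helper-hours = 32 over 6 hours ⇒ peak ≥ ⌈32/6⌉ = 6, so 6 is optimal.

6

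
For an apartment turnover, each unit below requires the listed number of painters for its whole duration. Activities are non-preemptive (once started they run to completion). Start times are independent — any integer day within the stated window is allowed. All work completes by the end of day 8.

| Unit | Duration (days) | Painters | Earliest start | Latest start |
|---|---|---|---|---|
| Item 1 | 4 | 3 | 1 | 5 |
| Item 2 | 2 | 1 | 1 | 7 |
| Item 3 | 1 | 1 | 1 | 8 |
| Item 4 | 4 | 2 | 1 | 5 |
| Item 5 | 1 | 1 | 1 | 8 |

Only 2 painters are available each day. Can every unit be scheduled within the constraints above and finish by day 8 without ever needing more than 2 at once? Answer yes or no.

Total painter-days = 24; over 8 days the average is 24/8 > 2, so some day must exceed 2.

no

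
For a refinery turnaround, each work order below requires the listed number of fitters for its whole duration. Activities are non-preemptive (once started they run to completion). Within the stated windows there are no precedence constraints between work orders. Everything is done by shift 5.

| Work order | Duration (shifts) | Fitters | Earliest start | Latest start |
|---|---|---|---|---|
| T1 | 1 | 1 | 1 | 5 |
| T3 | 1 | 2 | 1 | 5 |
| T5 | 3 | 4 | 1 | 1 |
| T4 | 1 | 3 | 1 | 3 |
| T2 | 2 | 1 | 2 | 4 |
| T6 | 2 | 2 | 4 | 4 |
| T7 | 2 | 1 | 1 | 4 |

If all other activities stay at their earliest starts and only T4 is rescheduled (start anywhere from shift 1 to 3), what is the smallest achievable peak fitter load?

8

T4@1: s1:11  s2:6  s3:5  s4:2  s5:2 → peak 11
T4@2: s1:8  s2:9  s3:5  s4:2  s5:2 → peak 9
T4@3: s1:8  s2:6  s3:8  s4:2  s5:2 → peak 8
Best is T4@3, peak 8.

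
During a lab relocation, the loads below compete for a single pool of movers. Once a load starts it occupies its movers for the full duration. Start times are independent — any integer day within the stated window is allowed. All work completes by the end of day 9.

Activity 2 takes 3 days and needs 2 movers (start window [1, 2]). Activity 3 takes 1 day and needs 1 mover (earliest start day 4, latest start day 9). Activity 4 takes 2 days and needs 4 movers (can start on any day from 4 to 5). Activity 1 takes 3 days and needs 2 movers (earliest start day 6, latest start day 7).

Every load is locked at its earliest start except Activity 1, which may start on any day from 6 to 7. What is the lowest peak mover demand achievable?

5

Activity 1@6: d1:2  d2:2  d3:2  d4:5  d5:4  d6:2  d7:2  d8:2  d9:0 → peak 5
Activity 1@7: d1:2  d2:2  d3:2  d4:5  d5:4  d6:0  d7:2  d8:2  d9:2 → peak 5
Best is Activity 1@6, peak 5.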